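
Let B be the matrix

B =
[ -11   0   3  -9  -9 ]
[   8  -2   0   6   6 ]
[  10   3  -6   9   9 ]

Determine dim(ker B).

Row reduce to echelon form.
R2 ← R2 + (8/11)·R1: [0, -2, 24/11, -6/11, -6/11]
R3 ← R3 + (10/11)·R1: [0, 3, -36/11, 9/11, 9/11]
R3 ← R3 + (3/2)·R2: [0, 0, 0, 0, 0]
2 nonzero rows, so rank(B) = 2.
B has 5 columns; by rank–nullity, nullity = 5 − 2 = 3.

3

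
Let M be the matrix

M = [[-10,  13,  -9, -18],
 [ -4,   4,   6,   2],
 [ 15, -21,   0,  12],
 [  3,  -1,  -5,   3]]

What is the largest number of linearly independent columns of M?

Row reduce to echelon form.
R2 ← R2 − (2/5)·R1: [0, -6/5, 48/5, 46/5]
R3 ← R3 + (3/2)·R1: [0, -3/2, -27/2, -15]
R4 ← R4 + (3/10)·R1: [0, 29/10, -77/10, -12/5]
R3 ← R3 − (5/4)·R2: [0, 0, -51/2, -53/2]
R4 ← R4 + (29/12)·R2: [0, 0, 31/2, 119/6]
R4 ← R4 + (31/51)·R3: [0, 0, 0, 190/51]
Echelon form has 4 nonzero rows, so rank(M) = 4.
The rank gives the maximum number of linearly independent columns: 4.

4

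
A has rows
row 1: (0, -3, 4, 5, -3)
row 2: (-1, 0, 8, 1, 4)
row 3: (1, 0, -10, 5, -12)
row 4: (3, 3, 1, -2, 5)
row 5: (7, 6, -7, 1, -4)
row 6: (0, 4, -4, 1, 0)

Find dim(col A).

Row reduce to echelon form.
Swap R1 ↔ R2
R3 ← R3 + R1: [0, 0, -2, 6, -8]
R4 ← R4 + (3)·R1: [0, 3, 25, 1, 17]
R5 ← R5 + (7)·R1: [0, 6, 49, 8, 24]
R4 ← R4 + R2: [0, 0, 29, 6, 14]
R5 ← R5 + (2)·R2: [0, 0, 57, 18, 18]
R6 ← R6 + (4/3)·R2: [0, 0, 4/3, 23/3, -4]
R4 ← R4 + (29/2)·R3: [0, 0, 0, 93, -102]
R5 ← R5 + (57/2)·R3: [0, 0, 0, 189, -210]
R6 ← R6 + (2/3)·R3: [0, 0, 0, 35/3, -28/3]
R5 ← R5 − (63/31)·R4: [0, 0, 0, 0, -84/31]
R6 ← R6 − (35/279)·R4: [0, 0, 0, 0, 322/93]
R6 ← R6 + (23/18)·R5: [0, 0, 0, 0, 0]
Echelon form has 5 nonzero rows, so rank(A) = 5.
The column space has dimension equal to the rank: 5.

5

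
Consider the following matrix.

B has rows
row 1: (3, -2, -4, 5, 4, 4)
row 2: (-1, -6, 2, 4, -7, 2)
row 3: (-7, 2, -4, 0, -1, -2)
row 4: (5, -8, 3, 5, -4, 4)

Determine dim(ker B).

Row reduce to echelon form.
R2 ← R2 + (1/3)·R1: [0, -20/3, 2/3, 17/3, -17/3, 10/3]
R3 ← R3 + (7/3)·R1: [0, -8/3, -40/3, 35/3, 25/3, 22/3]
R4 ← R4 − (5/3)·R1: [0, -14/3, 29/3, -10/3, -32/3, -8/3]
R3 ← R3 − (2/5)·R2: [0, 0, -68/5, 47/5, 53/5, 6]
R4 ← R4 − (7/10)·R2: [0, 0, 46/5, -73/10, -67/10, -5]
R4 ← R4 + (23/34)·R3: [0, 0, 0, -16/17, 8/17, -16/17]
4 nonzero rows, so rank(B) = 4.
B has 6 columns; by rank–nullity, nullity = 6 − 4 = 2.

2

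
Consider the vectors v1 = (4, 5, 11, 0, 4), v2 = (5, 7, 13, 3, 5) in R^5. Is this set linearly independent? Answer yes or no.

yes

Form the matrix with these vectors as rows and row reduce.
R2 ← R2 − (5/4)·R1: [0, 3/4, -3/4, 3, 0]
2 nonzero rows, so the 2 vectors span a space of dimension 2.
Since 2 = 2, the vectors are linearly independent.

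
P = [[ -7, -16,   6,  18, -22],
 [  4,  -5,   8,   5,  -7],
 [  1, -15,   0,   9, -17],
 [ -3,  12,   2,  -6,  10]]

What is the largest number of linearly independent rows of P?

Row reduce to echelon form.
R2 ← R2 + (4/7)·R1: [0, -99/7, 80/7, 107/7, -137/7]
R3 ← R3 + (1/7)·R1: [0, -121/7, 6/7, 81/7, -141/7]
R4 ← R4 − (3/7)·R1: [0, 132/7, -4/7, -96/7, 136/7]
R3 ← R3 − (11/9)·R2: [0, 0, -118/9, -64/9, 34/9]
R4 ← R4 + (4/3)·R2: [0, 0, 44/3, 20/3, -20/3]
R4 ← R4 + (66/59)·R3: [0, 0, 0, -76/59, -144/59]
Echelon form has 4 nonzero rows, so rank(P) = 4.
The rank gives the maximum number of linearly independent rows: 4.

4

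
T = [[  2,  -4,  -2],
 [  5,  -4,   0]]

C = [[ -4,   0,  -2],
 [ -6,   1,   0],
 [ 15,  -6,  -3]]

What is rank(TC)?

First compute TC:
[[-14,   8,   2],
 [  4,  -4, -10]]
Now row reduce the product.
R2 ← R2 + (2/7)·R1: [0, -12/7, -66/7]
2 nonzero rows, so rank(TC) = 2.

2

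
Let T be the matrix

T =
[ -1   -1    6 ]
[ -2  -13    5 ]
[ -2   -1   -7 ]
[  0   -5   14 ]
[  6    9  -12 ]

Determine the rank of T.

3

Row reduce to echelon form.
R2 ← R2 − (2)·R1: [0, -11, -7]
R3 ← R3 − (2)·R1: [0, 1, -19]
R5 ← R5 + (6)·R1: [0, 3, 24]
R3 ← R3 + (1/11)·R2: [0, 0, -216/11]
R4 ← R4 − (5/11)·R2: [0, 0, 189/11]
R5 ← R5 + (3/11)·R2: [0, 0, 243/11]
R4 ← R4 + (7/8)·R3: [0, 0, 0]
R5 ← R5 + (9/8)·R3: [0, 0, 0]
Echelon form has 3 nonzero rows, so rank(T) = 3.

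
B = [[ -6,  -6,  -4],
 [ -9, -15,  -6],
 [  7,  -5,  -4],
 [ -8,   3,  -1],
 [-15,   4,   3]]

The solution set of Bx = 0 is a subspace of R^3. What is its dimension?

0

Row reduce to echelon form.
R2 ← R2 − (3/2)·R1: [0, -6, 0]
R3 ← R3 + (7/6)·R1: [0, -12, -26/3]
R4 ← R4 − (4/3)·R1: [0, 11, 13/3]
R5 ← R5 − (5/2)·R1: [0, 19, 13]
R3 ← R3 − (2)·R2: [0, 0, -26/3]
R4 ← R4 + (11/6)·R2: [0, 0, 13/3]
R5 ← R5 + (19/6)·R2: [0, 0, 13]
R4 ← R4 + (1/2)·R3: [0, 0, 0]
R5 ← R5 + (3/2)·R3: [0, 0, 0]
3 nonzero rows, so rank(B) = 3.
B has 3 columns; by rank–nullity, nullity = 3 − 3 = 0.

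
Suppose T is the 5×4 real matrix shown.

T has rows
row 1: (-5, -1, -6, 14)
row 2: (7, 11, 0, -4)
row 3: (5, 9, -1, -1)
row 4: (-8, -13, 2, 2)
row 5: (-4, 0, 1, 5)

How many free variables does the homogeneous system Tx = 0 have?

1

Row reduce to echelon form.
R2 ← R2 + (7/5)·R1: [0, 48/5, -42/5, 78/5]
R3 ← R3 + R1: [0, 8, -7, 13]
R4 ← R4 − (8/5)·R1: [0, -57/5, 58/5, -102/5]
R5 ← R5 − (4/5)·R1: [0, 4/5, 29/5, -31/5]
R3 ← R3 − (5/6)·R2: [0, 0, 0, 0]
R4 ← R4 + (19/16)·R2: [0, 0, 13/8, -15/8]
R5 ← R5 − (1/12)·R2: [0, 0, 13/2, -15/2]
Swap R3 ↔ R4
R5 ← R5 − (4)·R3: [0, 0, 0, 0]
3 nonzero rows, so rank(T) = 3.
T has 4 columns; by rank–nullity, nullity = 4 − 3 = 1.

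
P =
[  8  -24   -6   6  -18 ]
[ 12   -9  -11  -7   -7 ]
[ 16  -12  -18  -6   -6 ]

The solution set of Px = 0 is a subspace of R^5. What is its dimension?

Row reduce to echelon form.
R2 ← R2 − (3/2)·R1: [0, 27, -2, -16, 20]
R3 ← R3 − (2)·R1: [0, 36, -6, -18, 30]
R3 ← R3 − (4/3)·R2: [0, 0, -10/3, 10/3, 10/3]
3 nonzero rows, so rank(P) = 3.
P has 5 columns; by rank–nullity, nullity = 5 − 3 = 2.

2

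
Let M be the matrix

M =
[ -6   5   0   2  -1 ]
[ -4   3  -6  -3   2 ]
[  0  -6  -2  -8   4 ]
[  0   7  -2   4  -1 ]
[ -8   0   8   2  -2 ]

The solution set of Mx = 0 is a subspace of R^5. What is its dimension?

Row reduce to echelon form.
R2 ← R2 − (2/3)·R1: [0, -1/3, -6, -13/3, 8/3]
R5 ← R5 − (4/3)·R1: [0, -20/3, 8, -2/3, -2/3]
R3 ← R3 − (18)·R2: [0, 0, 106, 70, -44]
R4 ← R4 + (21)·R2: [0, 0, -128, -87, 55]
R5 ← R5 − (20)·R2: [0, 0, 128, 86, -54]
R4 ← R4 + (64/53)·R3: [0, 0, 0, -131/53, 99/53]
R5 ← R5 − (64/53)·R3: [0, 0, 0, 78/53, -46/53]
R5 ← R5 + (78/131)·R4: [0, 0, 0, 0, 32/131]
5 nonzero rows, so rank(M) = 5.
M has 5 columns; by rank–nullity, nullity = 5 − 5 = 0.

0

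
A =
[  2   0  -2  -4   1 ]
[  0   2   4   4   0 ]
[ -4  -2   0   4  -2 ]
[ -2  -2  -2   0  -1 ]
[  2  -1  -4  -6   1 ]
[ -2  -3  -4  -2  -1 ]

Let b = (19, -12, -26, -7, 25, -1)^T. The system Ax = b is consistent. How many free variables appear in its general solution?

3

Row reduce the augmented matrix [A | b].
R3 ← R3 + (2)·R1: [0, -2, -4, -4, 0, 12]
R4 ← R4 + R1: [0, -2, -4, -4, 0, 12]
R5 ← R5 − R1: [0, -1, -2, -2, 0, 6]
R6 ← R6 + R1: [0, -3, -6, -6, 0, 18]
R3 ← R3 + R2: [0, 0, 0, 0, 0, 0]
R4 ← R4 + R2: [0, 0, 0, 0, 0, 0]
R5 ← R5 + (1/2)·R2: [0, 0, 0, 0, 0, 0]
R6 ← R6 + (3/2)·R2: [0, 0, 0, 0, 0, 0]
The echelon form has 2 nonzero rows, and every pivot lies in the first 5 columns, so rank(A) = rank([A|b]) = 2.
The system is consistent.
Free variables = (unknowns) − (rank) = 5 − 2 = 3.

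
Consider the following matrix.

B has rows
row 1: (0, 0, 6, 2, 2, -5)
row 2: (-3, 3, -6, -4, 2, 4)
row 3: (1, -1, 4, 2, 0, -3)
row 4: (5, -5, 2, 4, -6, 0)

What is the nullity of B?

Row reduce to echelon form.
Swap R1 ↔ R2
R3 ← R3 + (1/3)·R1: [0, 0, 2, 2/3, 2/3, -5/3]
R4 ← R4 + (5/3)·R1: [0, 0, -8, -8/3, -8/3, 20/3]
R3 ← R3 − (1/3)·R2: [0, 0, 0, 0, 0, 0]
R4 ← R4 + (4/3)·R2: [0, 0, 0, 0, 0, 0]
2 nonzero rows, so rank(B) = 2.
B has 6 columns; by rank–nullity, nullity = 6 − 2 = 4.

4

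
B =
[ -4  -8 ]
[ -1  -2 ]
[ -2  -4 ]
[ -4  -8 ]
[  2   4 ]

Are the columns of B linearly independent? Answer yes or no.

Row reduce B to echelon form.
R2 ← R2 − (1/4)·R1: [0, 0]
R3 ← R3 − (1/2)·R1: [0, 0]
R4 ← R4 − R1: [0, 0]
R5 ← R5 + (1/2)·R1: [0, 0]
1 pivot among 2 columns.
Only 1 < 2 pivot columns, so the columns are linearly dependent.

no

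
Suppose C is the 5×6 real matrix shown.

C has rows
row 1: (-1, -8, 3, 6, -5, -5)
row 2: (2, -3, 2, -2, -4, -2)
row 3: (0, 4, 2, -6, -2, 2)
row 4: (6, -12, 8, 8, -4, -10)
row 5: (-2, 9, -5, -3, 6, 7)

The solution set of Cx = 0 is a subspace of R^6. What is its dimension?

1

Row reduce to echelon form.
R2 ← R2 + (2)·R1: [0, -19, 8, 10, -14, -12]
R4 ← R4 + (6)·R1: [0, -60, 26, 44, -34, -40]
R5 ← R5 − (2)·R1: [0, 25, -11, -15, 16, 17]
R3 ← R3 + (4/19)·R2: [0, 0, 70/19, -74/19, -94/19, -10/19]
R4 ← R4 − (60/19)·R2: [0, 0, 14/19, 236/19, 194/19, -40/19]
R5 ← R5 + (25/19)·R2: [0, 0, -9/19, -35/19, -46/19, 23/19]
R4 ← R4 − (1/5)·R3: [0, 0, 0, 66/5, 56/5, -2]
R5 ← R5 + (9/70)·R3: [0, 0, 0, -82/35, -107/35, 8/7]
R5 ← R5 + (41/231)·R4: [0, 0, 0, 0, -247/231, 26/33]
5 nonzero rows, so rank(C) = 5.
C has 6 columns; by rank–nullity, nullity = 6 − 5 = 1.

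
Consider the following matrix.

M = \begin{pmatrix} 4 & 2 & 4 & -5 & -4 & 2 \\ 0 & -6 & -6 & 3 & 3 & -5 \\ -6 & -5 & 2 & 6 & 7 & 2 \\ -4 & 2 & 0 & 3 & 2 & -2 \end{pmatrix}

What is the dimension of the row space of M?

4

Row reduce to echelon form.
R3 ← R3 + (3/2)·R1: [0, -2, 8, -3/2, 1, 5]
R4 ← R4 + R1: [0, 4, 4, -2, -2, 0]
R3 ← R3 − (1/3)·R2: [0, 0, 10, -5/2, 0, 20/3]
R4 ← R4 + (2/3)·R2: [0, 0, 0, 0, 0, -10/3]
Echelon form has 4 nonzero rows, so rank(M) = 4.
The row space has dimension equal to the rank: 4.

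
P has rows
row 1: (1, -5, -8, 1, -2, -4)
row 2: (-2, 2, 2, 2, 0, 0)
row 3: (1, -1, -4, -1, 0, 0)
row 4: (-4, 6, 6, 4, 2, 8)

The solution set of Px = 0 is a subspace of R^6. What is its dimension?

2

Row reduce to echelon form.
R2 ← R2 + (2)·R1: [0, -8, -14, 4, -4, -8]
R3 ← R3 − R1: [0, 4, 4, -2, 2, 4]
R4 ← R4 + (4)·R1: [0, -14, -26, 8, -6, -8]
R3 ← R3 + (1/2)·R2: [0, 0, -3, 0, 0, 0]
R4 ← R4 − (7/4)·R2: [0, 0, -3/2, 1, 1, 6]
R4 ← R4 − (1/2)·R3: [0, 0, 0, 1, 1, 6]
4 nonzero rows, so rank(P) = 4.
P has 6 columns; by rank–nullity, nullity = 6 − 4 = 2.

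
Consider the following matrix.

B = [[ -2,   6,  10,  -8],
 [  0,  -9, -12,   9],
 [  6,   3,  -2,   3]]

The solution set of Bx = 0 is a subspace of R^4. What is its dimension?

2

Row reduce to echelon form.
R3 ← R3 + (3)·R1: [0, 21, 28, -21]
R3 ← R3 + (7/3)·R2: [0, 0, 0, 0]
2 nonzero rows, so rank(B) = 2.
B has 4 columns; by rank–nullity, nullity = 4 − 2 = 2.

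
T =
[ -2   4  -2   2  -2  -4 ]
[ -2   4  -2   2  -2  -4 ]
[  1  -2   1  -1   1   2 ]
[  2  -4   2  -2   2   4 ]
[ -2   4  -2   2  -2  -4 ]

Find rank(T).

Row reduce to echelon form.
R2 ← R2 − R1: [0, 0, 0, 0, 0, 0]
R3 ← R3 + (1/2)·R1: [0, 0, 0, 0, 0, 0]
R4 ← R4 + R1: [0, 0, 0, 0, 0, 0]
R5 ← R5 − R1: [0, 0, 0, 0, 0, 0]
Echelon form has 1 nonzero row, so rank(T) = 1.

1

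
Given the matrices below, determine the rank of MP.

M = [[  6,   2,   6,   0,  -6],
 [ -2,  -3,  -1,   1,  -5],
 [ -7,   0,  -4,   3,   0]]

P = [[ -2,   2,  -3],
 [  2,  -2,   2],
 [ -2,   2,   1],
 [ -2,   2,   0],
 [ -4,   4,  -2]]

First compute MP:
[[  4,  -4,   4],
 [ 18, -18,   9],
 [ 16, -16,  17]]
Now row reduce the product.
R2 ← R2 − (9/2)·R1: [0, 0, -9]
R3 ← R3 − (4)·R1: [0, 0, 1]
R3 ← R3 + (1/9)·R2: [0, 0, 0]
2 nonzero rows, so rank(MP) = 2.

2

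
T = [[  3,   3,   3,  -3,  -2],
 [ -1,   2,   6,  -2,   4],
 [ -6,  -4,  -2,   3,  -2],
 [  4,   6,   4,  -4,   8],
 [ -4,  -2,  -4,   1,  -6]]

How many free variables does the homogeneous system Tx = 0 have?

Row reduce to echelon form.
R2 ← R2 + (1/3)·R1: [0, 3, 7, -3, 10/3]
R3 ← R3 + (2)·R1: [0, 2, 4, -3, -6]
R4 ← R4 − (4/3)·R1: [0, 2, 0, 0, 32/3]
R5 ← R5 + (4/3)·R1: [0, 2, 0, -3, -26/3]
R3 ← R3 − (2/3)·R2: [0, 0, -2/3, -1, -74/9]
R4 ← R4 − (2/3)·R2: [0, 0, -14/3, 2, 76/9]
R5 ← R5 − (2/3)·R2: [0, 0, -14/3, -1, -98/9]
R4 ← R4 − (7)·R3: [0, 0, 0, 9, 66]
R5 ← R5 − (7)·R3: [0, 0, 0, 6, 140/3]
R5 ← R5 − (2/3)·R4: [0, 0, 0, 0, 8/3]
5 nonzero rows, so rank(T) = 5.
T has 5 columns; by rank–nullity, nullity = 5 − 5 = 0.

0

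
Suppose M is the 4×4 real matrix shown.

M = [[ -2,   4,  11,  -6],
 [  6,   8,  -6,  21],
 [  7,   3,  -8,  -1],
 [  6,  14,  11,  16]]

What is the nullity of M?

Row reduce to echelon form.
R2 ← R2 + (3)·R1: [0, 20, 27, 3]
R3 ← R3 + (7/2)·R1: [0, 17, 61/2, -22]
R4 ← R4 + (3)·R1: [0, 26, 44, -2]
R3 ← R3 − (17/20)·R2: [0, 0, 151/20, -491/20]
R4 ← R4 − (13/10)·R2: [0, 0, 89/10, -59/10]
R4 ← R4 − (178/151)·R3: [0, 0, 0, 3479/151]
4 nonzero rows, so rank(M) = 4.
M has 4 columns; by rank–nullity, nullity = 4 − 4 = 0.

0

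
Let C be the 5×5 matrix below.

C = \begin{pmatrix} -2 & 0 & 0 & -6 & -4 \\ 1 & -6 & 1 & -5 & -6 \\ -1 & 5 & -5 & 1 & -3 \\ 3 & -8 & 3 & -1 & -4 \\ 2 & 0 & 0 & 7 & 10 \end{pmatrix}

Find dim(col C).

4

Row reduce to echelon form.
R2 ← R2 + (1/2)·R1: [0, -6, 1, -8, -8]
R3 ← R3 − (1/2)·R1: [0, 5, -5, 4, -1]
R4 ← R4 + (3/2)·R1: [0, -8, 3, -10, -10]
R5 ← R5 + R1: [0, 0, 0, 1, 6]
R3 ← R3 + (5/6)·R2: [0, 0, -25/6, -8/3, -23/3]
R4 ← R4 − (4/3)·R2: [0, 0, 5/3, 2/3, 2/3]
R4 ← R4 + (2/5)·R3: [0, 0, 0, -2/5, -12/5]
R5 ← R5 + (5/2)·R4: [0, 0, 0, 0, 0]
Echelon form has 4 nonzero rows, so rank(C) = 4.
The column space has dimension equal to the rank: 4.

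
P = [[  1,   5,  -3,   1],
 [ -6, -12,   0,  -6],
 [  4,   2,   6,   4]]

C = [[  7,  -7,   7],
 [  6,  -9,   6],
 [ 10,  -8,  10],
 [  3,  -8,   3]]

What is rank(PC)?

First compute PC:
[[ 10, -36,  10],
 [-132, 198, -132],
 [112, -126, 112]]
Now row reduce the product.
R2 ← R2 + (66/5)·R1: [0, -1386/5, 0]
R3 ← R3 − (56/5)·R1: [0, 1386/5, 0]
R3 ← R3 + R2: [0, 0, 0]
2 nonzero rows, so rank(PC) = 2.

2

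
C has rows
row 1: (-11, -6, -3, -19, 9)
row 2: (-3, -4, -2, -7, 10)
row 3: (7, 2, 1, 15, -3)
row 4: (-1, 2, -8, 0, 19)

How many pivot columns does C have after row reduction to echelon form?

Row reduce to echelon form.
R2 ← R2 − (3/11)·R1: [0, -26/11, -13/11, -20/11, 83/11]
R3 ← R3 + (7/11)·R1: [0, -20/11, -10/11, 32/11, 30/11]
R4 ← R4 − (1/11)·R1: [0, 28/11, -85/11, 19/11, 200/11]
R3 ← R3 − (10/13)·R2: [0, 0, 0, 56/13, -40/13]
R4 ← R4 + (14/13)·R2: [0, 0, -9, -3/13, 342/13]
Swap R3 ↔ R4
Echelon form has 4 nonzero rows, so rank(C) = 4.
Each nonzero row contributes one pivot column: 4 pivot columns.

4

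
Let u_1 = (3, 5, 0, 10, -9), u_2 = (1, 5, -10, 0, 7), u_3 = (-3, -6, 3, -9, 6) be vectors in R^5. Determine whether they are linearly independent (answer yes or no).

no

Form the matrix with these vectors as rows and row reduce.
R2 ← R2 − (1/3)·R1: [0, 10/3, -10, -10/3, 10]
R3 ← R3 + R1: [0, -1, 3, 1, -3]
R3 ← R3 + (3/10)·R2: [0, 0, 0, 0, 0]
2 nonzero rows, so the 3 vectors span a space of dimension 2.
Since 2 < 3, the vectors are linearly dependent.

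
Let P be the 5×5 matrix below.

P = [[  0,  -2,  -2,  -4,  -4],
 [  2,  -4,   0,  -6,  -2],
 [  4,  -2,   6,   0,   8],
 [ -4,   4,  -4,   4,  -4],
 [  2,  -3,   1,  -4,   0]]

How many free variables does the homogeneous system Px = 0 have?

Row reduce to echelon form.
Swap R1 ↔ R2
R3 ← R3 − (2)·R1: [0, 6, 6, 12, 12]
R4 ← R4 + (2)·R1: [0, -4, -4, -8, -8]
R5 ← R5 − R1: [0, 1, 1, 2, 2]
R3 ← R3 + (3)·R2: [0, 0, 0, 0, 0]
R4 ← R4 − (2)·R2: [0, 0, 0, 0, 0]
R5 ← R5 + (1/2)·R2: [0, 0, 0, 0, 0]
2 nonzero rows, so rank(P) = 2.
P has 5 columns; by rank–nullity, nullity = 5 − 2 = 3.

3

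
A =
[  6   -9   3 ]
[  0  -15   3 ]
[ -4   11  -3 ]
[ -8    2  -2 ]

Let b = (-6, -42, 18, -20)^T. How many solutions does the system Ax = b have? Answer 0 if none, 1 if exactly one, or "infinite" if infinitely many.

infinite

Row reduce the augmented matrix [A | b].
R3 ← R3 + (2/3)·R1: [0, 5, -1, 14]
R4 ← R4 + (4/3)·R1: [0, -10, 2, -28]
R3 ← R3 + (1/3)·R2: [0, 0, 0, 0]
R4 ← R4 − (2/3)·R2: [0, 0, 0, 0]
The echelon form has 2 nonzero rows, and every pivot lies in the first 3 columns, so rank(A) = rank([A|b]) = 2.
The system is consistent.
rank = 2 < 3 unknowns, so there are infinitely many solutions.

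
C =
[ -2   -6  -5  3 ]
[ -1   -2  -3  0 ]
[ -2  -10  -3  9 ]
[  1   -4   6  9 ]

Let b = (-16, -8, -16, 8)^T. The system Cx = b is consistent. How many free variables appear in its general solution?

Row reduce the augmented matrix [C | b].
R2 ← R2 − (1/2)·R1: [0, 1, -1/2, -3/2, 0]
R3 ← R3 − R1: [0, -4, 2, 6, 0]
R4 ← R4 + (1/2)·R1: [0, -7, 7/2, 21/2, 0]
R3 ← R3 + (4)·R2: [0, 0, 0, 0, 0]
R4 ← R4 + (7)·R2: [0, 0, 0, 0, 0]
The echelon form has 2 nonzero rows, and every pivot lies in the first 4 columns, so rank(C) = rank([C|b]) = 2.
The system is consistent.
Free variables = (unknowns) − (rank) = 4 − 2 = 2.

2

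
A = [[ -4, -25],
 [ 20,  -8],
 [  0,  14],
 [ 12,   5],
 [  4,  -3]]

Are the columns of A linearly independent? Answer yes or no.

Row reduce A to echelon form.
R2 ← R2 + (5)·R1: [0, -133]
R4 ← R4 + (3)·R1: [0, -70]
R5 ← R5 + R1: [0, -28]
R3 ← R3 + (2/19)·R2: [0, 0]
R4 ← R4 − (10/19)·R2: [0, 0]
R5 ← R5 − (4/19)·R2: [0, 0]
2 pivots among 2 columns.
Every column is a pivot column, so the columns are linearly independent.

yes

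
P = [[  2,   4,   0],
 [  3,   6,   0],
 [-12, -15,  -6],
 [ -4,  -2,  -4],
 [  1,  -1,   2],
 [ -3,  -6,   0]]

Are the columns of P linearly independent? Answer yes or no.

Row reduce P to echelon form.
R2 ← R2 − (3/2)·R1: [0, 0, 0]
R3 ← R3 + (6)·R1: [0, 9, -6]
R4 ← R4 + (2)·R1: [0, 6, -4]
R5 ← R5 − (1/2)·R1: [0, -3, 2]
R6 ← R6 + (3/2)·R1: [0, 0, 0]
Swap R2 ↔ R3
R4 ← R4 − (2/3)·R2: [0, 0, 0]
R5 ← R5 + (1/3)·R2: [0, 0, 0]
2 pivots among 3 columns.
Only 2 < 3 pivot columns, so the columns are linearly dependent.

no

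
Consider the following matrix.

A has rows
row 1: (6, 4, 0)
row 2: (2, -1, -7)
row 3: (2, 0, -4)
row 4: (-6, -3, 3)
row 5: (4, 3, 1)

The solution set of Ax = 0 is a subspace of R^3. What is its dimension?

Row reduce to echelon form.
R2 ← R2 − (1/3)·R1: [0, -7/3, -7]
R3 ← R3 − (1/3)·R1: [0, -4/3, -4]
R4 ← R4 + R1: [0, 1, 3]
R5 ← R5 − (2/3)·R1: [0, 1/3, 1]
R3 ← R3 − (4/7)·R2: [0, 0, 0]
R4 ← R4 + (3/7)·R2: [0, 0, 0]
R5 ← R5 + (1/7)·R2: [0, 0, 0]
2 nonzero rows, so rank(A) = 2.
A has 3 columns; by rank–nullity, nullity = 3 − 2 = 1.

1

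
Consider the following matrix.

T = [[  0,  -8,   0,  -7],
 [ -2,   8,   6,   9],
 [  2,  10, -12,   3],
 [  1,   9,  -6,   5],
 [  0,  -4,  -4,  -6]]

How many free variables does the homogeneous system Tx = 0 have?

1

Row reduce to echelon form.
Swap R1 ↔ R2
R3 ← R3 + R1: [0, 18, -6, 12]
R4 ← R4 + (1/2)·R1: [0, 13, -3, 19/2]
R3 ← R3 + (9/4)·R2: [0, 0, -6, -15/4]
R4 ← R4 + (13/8)·R2: [0, 0, -3, -15/8]
R5 ← R5 − (1/2)·R2: [0, 0, -4, -5/2]
R4 ← R4 − (1/2)·R3: [0, 0, 0, 0]
R5 ← R5 − (2/3)·R3: [0, 0, 0, 0]
3 nonzero rows, so rank(T) = 3.
T has 4 columns; by rank–nullity, nullity = 4 − 3 = 1.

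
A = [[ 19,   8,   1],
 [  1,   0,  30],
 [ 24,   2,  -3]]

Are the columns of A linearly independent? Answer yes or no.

Row reduce A to echelon form.
R2 ← R2 − (1/19)·R1: [0, -8/19, 569/19]
R3 ← R3 − (24/19)·R1: [0, -154/19, -81/19]
R3 ← R3 − (77/4)·R2: [0, 0, -2323/4]
3 pivots among 3 columns.
Every column is a pivot column, so the columns are linearly independent.

yes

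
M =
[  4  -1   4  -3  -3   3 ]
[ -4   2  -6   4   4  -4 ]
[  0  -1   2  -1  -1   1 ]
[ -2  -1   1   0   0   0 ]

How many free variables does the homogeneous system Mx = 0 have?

Row reduce to echelon form.
R2 ← R2 + R1: [0, 1, -2, 1, 1, -1]
R4 ← R4 + (1/2)·R1: [0, -3/2, 3, -3/2, -3/2, 3/2]
R3 ← R3 + R2: [0, 0, 0, 0, 0, 0]
R4 ← R4 + (3/2)·R2: [0, 0, 0, 0, 0, 0]
2 nonzero rows, so rank(M) = 2.
M has 6 columns; by rank–nullity, nullity = 6 − 2 = 4.

4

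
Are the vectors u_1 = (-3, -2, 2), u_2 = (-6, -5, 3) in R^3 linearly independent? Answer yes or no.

yes

Form the matrix with these vectors as rows and row reduce.
R2 ← R2 − (2)·R1: [0, -1, -1]
2 nonzero rows, so the 2 vectors span a space of dimension 2.
Since 2 = 2, the vectors are linearly independent.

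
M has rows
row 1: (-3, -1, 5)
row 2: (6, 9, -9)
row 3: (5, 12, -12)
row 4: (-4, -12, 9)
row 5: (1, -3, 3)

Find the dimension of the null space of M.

Row reduce to echelon form.
R2 ← R2 + (2)·R1: [0, 7, 1]
R3 ← R3 + (5/3)·R1: [0, 31/3, -11/3]
R4 ← R4 − (4/3)·R1: [0, -32/3, 7/3]
R5 ← R5 + (1/3)·R1: [0, -10/3, 14/3]
R3 ← R3 − (31/21)·R2: [0, 0, -36/7]
R4 ← R4 + (32/21)·R2: [0, 0, 27/7]
R5 ← R5 + (10/21)·R2: [0, 0, 36/7]
R4 ← R4 + (3/4)·R3: [0, 0, 0]
R5 ← R5 + R3: [0, 0, 0]
3 nonzero rows, so rank(M) = 3.
M has 3 columns; by rank–nullity, nullity = 3 − 3 = 0.

0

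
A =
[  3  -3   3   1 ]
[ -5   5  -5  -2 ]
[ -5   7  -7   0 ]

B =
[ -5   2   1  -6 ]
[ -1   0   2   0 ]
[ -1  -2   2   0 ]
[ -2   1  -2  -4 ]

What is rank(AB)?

First compute AB:
[[-17,   1,   1, -22],
 [ 29,  -2,  -1,  38],
 [ 25,   4,  -5,  30]]
Now row reduce the product.
R2 ← R2 + (29/17)·R1: [0, -5/17, 12/17, 8/17]
R3 ← R3 + (25/17)·R1: [0, 93/17, -60/17, -40/17]
R3 ← R3 + (93/5)·R2: [0, 0, 48/5, 32/5]
3 nonzero rows, so rank(AB) = 3.

3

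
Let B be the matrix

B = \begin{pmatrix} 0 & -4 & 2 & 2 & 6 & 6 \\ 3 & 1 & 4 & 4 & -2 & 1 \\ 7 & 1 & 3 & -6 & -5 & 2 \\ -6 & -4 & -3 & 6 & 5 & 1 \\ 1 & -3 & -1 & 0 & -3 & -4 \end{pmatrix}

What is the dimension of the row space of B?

Row reduce to echelon form.
Swap R1 ↔ R2
R3 ← R3 − (7/3)·R1: [0, -4/3, -19/3, -46/3, -1/3, -1/3]
R4 ← R4 + (2)·R1: [0, -2, 5, 14, 1, 3]
R5 ← R5 − (1/3)·R1: [0, -10/3, -7/3, -4/3, -7/3, -13/3]
R3 ← R3 − (1/3)·R2: [0, 0, -7, -16, -7/3, -7/3]
R4 ← R4 − (1/2)·R2: [0, 0, 4, 13, -2, 0]
R5 ← R5 − (5/6)·R2: [0, 0, -4, -3, -22/3, -28/3]
R4 ← R4 + (4/7)·R3: [0, 0, 0, 27/7, -10/3, -4/3]
R5 ← R5 − (4/7)·R3: [0, 0, 0, 43/7, -6, -8]
R5 ← R5 − (43/27)·R4: [0, 0, 0, 0, -56/81, -476/81]
Echelon form has 5 nonzero rows, so rank(B) = 5.
The row space has dimension equal to the rank: 5.

5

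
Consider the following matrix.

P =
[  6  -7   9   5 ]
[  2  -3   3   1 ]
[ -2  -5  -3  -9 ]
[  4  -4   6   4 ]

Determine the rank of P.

2

Row reduce to echelon form.
R2 ← R2 − (1/3)·R1: [0, -2/3, 0, -2/3]
R3 ← R3 + (1/3)·R1: [0, -22/3, 0, -22/3]
R4 ← R4 − (2/3)·R1: [0, 2/3, 0, 2/3]
R3 ← R3 − (11)·R2: [0, 0, 0, 0]
R4 ← R4 + R2: [0, 0, 0, 0]
Echelon form has 2 nonzero rows, so rank(P) = 2.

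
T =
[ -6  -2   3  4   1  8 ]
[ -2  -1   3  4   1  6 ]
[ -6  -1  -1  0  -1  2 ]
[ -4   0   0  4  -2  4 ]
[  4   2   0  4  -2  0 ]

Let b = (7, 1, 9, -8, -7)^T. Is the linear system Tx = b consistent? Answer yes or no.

Row reduce the augmented matrix [T | b].
R2 ← R2 − (1/3)·R1: [0, -1/3, 2, 8/3, 2/3, 10/3, -4/3]
R3 ← R3 − R1: [0, 1, -4, -4, -2, -6, 2]
R4 ← R4 − (2/3)·R1: [0, 4/3, -2, 4/3, -8/3, -4/3, -38/3]
R5 ← R5 + (2/3)·R1: [0, 2/3, 2, 20/3, -4/3, 16/3, -7/3]
R3 ← R3 + (3)·R2: [0, 0, 2, 4, 0, 4, -2]
R4 ← R4 + (4)·R2: [0, 0, 6, 12, 0, 12, -18]
R5 ← R5 + (2)·R2: [0, 0, 6, 12, 0, 12, -5]
R4 ← R4 − (3)·R3: [0, 0, 0, 0, 0, 0, -12]
R5 ← R5 − (3)·R3: [0, 0, 0, 0, 0, 0, 1]
R5 ← R5 + (1/12)·R4: [0, 0, 0, 0, 0, 0, 0]
The echelon form has 4 nonzero rows; the last pivot sits in the augmented column, so rank(T) = 3 but rank([T|b]) = 4.
Since the ranks differ, the system is inconsistent.

no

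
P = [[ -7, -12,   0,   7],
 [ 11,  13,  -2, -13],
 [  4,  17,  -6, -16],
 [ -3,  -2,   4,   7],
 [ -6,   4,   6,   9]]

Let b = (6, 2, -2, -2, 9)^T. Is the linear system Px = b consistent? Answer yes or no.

no

Row reduce the augmented matrix [P | b].
R2 ← R2 + (11/7)·R1: [0, -41/7, -2, -2, 80/7]
R3 ← R3 + (4/7)·R1: [0, 71/7, -6, -12, 10/7]
R4 ← R4 − (3/7)·R1: [0, 22/7, 4, 4, -32/7]
R5 ← R5 − (6/7)·R1: [0, 100/7, 6, 3, 27/7]
R3 ← R3 + (71/41)·R2: [0, 0, -388/41, -634/41, 870/41]
R4 ← R4 + (22/41)·R2: [0, 0, 120/41, 120/41, 64/41]
R5 ← R5 + (100/41)·R2: [0, 0, 46/41, -77/41, 1301/41]
R4 ← R4 + (30/97)·R3: [0, 0, 0, -180/97, 788/97]
R5 ← R5 + (23/194)·R3: [0, 0, 0, -360/97, 3322/97]
R5 ← R5 − (2)·R4: [0, 0, 0, 0, 18]
The echelon form has 5 nonzero rows; the last pivot sits in the augmented column, so rank(P) = 4 but rank([P|b]) = 5.
Since the ranks differ, the system is inconsistent.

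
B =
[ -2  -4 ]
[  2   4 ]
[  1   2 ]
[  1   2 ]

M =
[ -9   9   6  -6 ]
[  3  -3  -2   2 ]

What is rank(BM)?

First compute BM:
[[  6,  -6,  -4,   4],
 [ -6,   6,   4,  -4],
 [ -3,   3,   2,  -2],
 [ -3,   3,   2,  -2]]
Now row reduce the product.
R2 ← R2 + R1: [0, 0, 0, 0]
R3 ← R3 + (1/2)·R1: [0, 0, 0, 0]
R4 ← R4 + (1/2)·R1: [0, 0, 0, 0]
1 nonzero row, so rank(BM) = 1.

1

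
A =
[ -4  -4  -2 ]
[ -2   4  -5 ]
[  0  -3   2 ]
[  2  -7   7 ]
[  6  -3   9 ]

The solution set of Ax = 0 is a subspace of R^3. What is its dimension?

Row reduce to echelon form.
R2 ← R2 − (1/2)·R1: [0, 6, -4]
R4 ← R4 + (1/2)·R1: [0, -9, 6]
R5 ← R5 + (3/2)·R1: [0, -9, 6]
R3 ← R3 + (1/2)·R2: [0, 0, 0]
R4 ← R4 + (3/2)·R2: [0, 0, 0]
R5 ← R5 + (3/2)·R2: [0, 0, 0]
2 nonzero rows, so rank(A) = 2.
A has 3 columns; by rank–nullity, nullity = 3 − 2 = 1.

1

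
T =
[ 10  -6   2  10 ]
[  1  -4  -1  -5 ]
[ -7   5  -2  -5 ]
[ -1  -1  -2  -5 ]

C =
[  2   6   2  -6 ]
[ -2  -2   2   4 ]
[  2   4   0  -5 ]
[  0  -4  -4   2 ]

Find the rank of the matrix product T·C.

2

First compute TC:
[[ 36,  40, -32, -74],
 [  8,  30,  14, -27],
 [-28, -40,  16,  62],
 [ -4,   8,  16,   2]]
Now row reduce the product.
R2 ← R2 − (2/9)·R1: [0, 190/9, 190/9, -95/9]
R3 ← R3 + (7/9)·R1: [0, -80/9, -80/9, 40/9]
R4 ← R4 + (1/9)·R1: [0, 112/9, 112/9, -56/9]
R3 ← R3 + (8/19)·R2: [0, 0, 0, 0]
R4 ← R4 − (56/95)·R2: [0, 0, 0, 0]
2 nonzero rows, so rank(TC) = 2.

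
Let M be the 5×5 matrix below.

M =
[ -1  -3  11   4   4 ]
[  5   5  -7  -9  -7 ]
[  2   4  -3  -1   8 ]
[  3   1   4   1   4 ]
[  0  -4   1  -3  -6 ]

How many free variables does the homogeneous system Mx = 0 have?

Row reduce to echelon form.
R2 ← R2 + (5)·R1: [0, -10, 48, 11, 13]
R3 ← R3 + (2)·R1: [0, -2, 19, 7, 16]
R4 ← R4 + (3)·R1: [0, -8, 37, 13, 16]
R3 ← R3 − (1/5)·R2: [0, 0, 47/5, 24/5, 67/5]
R4 ← R4 − (4/5)·R2: [0, 0, -7/5, 21/5, 28/5]
R5 ← R5 − (2/5)·R2: [0, 0, -91/5, -37/5, -56/5]
R4 ← R4 + (7/47)·R3: [0, 0, 0, 231/47, 357/47]
R5 ← R5 + (91/47)·R3: [0, 0, 0, 89/47, 693/47]
R5 ← R5 − (89/231)·R4: [0, 0, 0, 0, 130/11]
5 nonzero rows, so rank(M) = 5.
M has 5 columns; by rank–nullity, nullity = 5 − 5 = 0.

0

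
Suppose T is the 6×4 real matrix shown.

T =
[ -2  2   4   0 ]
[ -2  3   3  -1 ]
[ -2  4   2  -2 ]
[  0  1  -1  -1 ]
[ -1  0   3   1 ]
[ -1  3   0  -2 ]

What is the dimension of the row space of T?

2

Row reduce to echelon form.
R2 ← R2 − R1: [0, 1, -1, -1]
R3 ← R3 − R1: [0, 2, -2, -2]
R5 ← R5 − (1/2)·R1: [0, -1, 1, 1]
R6 ← R6 − (1/2)·R1: [0, 2, -2, -2]
R3 ← R3 − (2)·R2: [0, 0, 0, 0]
R4 ← R4 − R2: [0, 0, 0, 0]
R5 ← R5 + R2: [0, 0, 0, 0]
R6 ← R6 − (2)·R2: [0, 0, 0, 0]
Echelon form has 2 nonzero rows, so rank(T) = 2.
The row space has dimension equal to the rank: 2.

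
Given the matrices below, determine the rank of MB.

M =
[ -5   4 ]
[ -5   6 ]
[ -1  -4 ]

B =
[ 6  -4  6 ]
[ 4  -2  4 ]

2

First compute MB:
[[-14,  12, -14],
 [ -6,   8,  -6],
 [-22,  12, -22]]
Now row reduce the product.
R2 ← R2 − (3/7)·R1: [0, 20/7, 0]
R3 ← R3 − (11/7)·R1: [0, -48/7, 0]
R3 ← R3 + (12/5)·R2: [0, 0, 0]
2 nonzero rows, so rank(MB) = 2.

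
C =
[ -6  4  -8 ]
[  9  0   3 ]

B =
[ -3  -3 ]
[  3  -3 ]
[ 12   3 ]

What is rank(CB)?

First compute CB:
[[-66, -18],
 [  9, -18]]
Now row reduce the product.
R2 ← R2 + (3/22)·R1: [0, -225/11]
2 nonzero rows, so rank(CB) = 2.

2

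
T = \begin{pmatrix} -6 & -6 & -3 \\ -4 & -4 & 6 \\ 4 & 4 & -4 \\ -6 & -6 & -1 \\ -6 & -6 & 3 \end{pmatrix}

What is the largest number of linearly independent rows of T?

Row reduce to echelon form.
R2 ← R2 − (2/3)·R1: [0, 0, 8]
R3 ← R3 + (2/3)·R1: [0, 0, -6]
R4 ← R4 − R1: [0, 0, 2]
R5 ← R5 − R1: [0, 0, 6]
R3 ← R3 + (3/4)·R2: [0, 0, 0]
R4 ← R4 − (1/4)·R2: [0, 0, 0]
R5 ← R5 − (3/4)·R2: [0, 0, 0]
Echelon form has 2 nonzero rows, so rank(T) = 2.
The rank gives the maximum number of linearly independent rows: 2.

2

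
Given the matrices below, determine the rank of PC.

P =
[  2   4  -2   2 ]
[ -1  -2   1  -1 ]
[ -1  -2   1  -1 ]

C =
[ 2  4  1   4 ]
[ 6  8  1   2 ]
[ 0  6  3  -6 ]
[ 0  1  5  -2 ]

First compute PC:
[[ 28,  30,  10,  24],
 [-14, -15,  -5, -12],
 [-14, -15,  -5, -12]]
Now row reduce the product.
R2 ← R2 + (1/2)·R1: [0, 0, 0, 0]
R3 ← R3 + (1/2)·R1: [0, 0, 0, 0]
1 nonzero row, so rank(PC) = 1.

1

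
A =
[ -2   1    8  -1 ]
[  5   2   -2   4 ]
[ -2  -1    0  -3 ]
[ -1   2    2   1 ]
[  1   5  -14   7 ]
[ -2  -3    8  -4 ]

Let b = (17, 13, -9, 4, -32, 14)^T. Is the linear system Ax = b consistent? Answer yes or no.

Row reduce the augmented matrix [A | b].
R2 ← R2 + (5/2)·R1: [0, 9/2, 18, 3/2, 111/2]
R3 ← R3 − R1: [0, -2, -8, -2, -26]
R4 ← R4 − (1/2)·R1: [0, 3/2, -2, 3/2, -9/2]
R5 ← R5 + (1/2)·R1: [0, 11/2, -10, 13/2, -47/2]
R6 ← R6 − R1: [0, -4, 0, -3, -3]
R3 ← R3 + (4/9)·R2: [0, 0, 0, -4/3, -4/3]
R4 ← R4 − (1/3)·R2: [0, 0, -8, 1, -23]
R5 ← R5 − (11/9)·R2: [0, 0, -32, 14/3, -274/3]
R6 ← R6 + (8/9)·R2: [0, 0, 16, -5/3, 139/3]
Swap R3 ↔ R4
R5 ← R5 − (4)·R3: [0, 0, 0, 2/3, 2/3]
R6 ← R6 + (2)·R3: [0, 0, 0, 1/3, 1/3]
R5 ← R5 + (1/2)·R4: [0, 0, 0, 0, 0]
R6 ← R6 + (1/4)·R4: [0, 0, 0, 0, 0]
The echelon form has 4 nonzero rows, and every pivot lies in the first 4 columns, so rank(A) = rank([A|b]) = 4.
The system is consistent.

yes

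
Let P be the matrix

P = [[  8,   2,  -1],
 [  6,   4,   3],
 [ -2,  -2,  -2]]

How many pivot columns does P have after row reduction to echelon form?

Row reduce to echelon form.
R2 ← R2 − (3/4)·R1: [0, 5/2, 15/4]
R3 ← R3 + (1/4)·R1: [0, -3/2, -9/4]
R3 ← R3 + (3/5)·R2: [0, 0, 0]
Echelon form has 2 nonzero rows, so rank(P) = 2.
Each nonzero row contributes one pivot column: 2 pivot columns.

2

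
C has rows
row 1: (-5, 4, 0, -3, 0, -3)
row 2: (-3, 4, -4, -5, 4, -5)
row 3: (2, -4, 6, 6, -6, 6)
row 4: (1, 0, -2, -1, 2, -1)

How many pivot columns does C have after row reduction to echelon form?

Row reduce to echelon form.
R2 ← R2 − (3/5)·R1: [0, 8/5, -4, -16/5, 4, -16/5]
R3 ← R3 + (2/5)·R1: [0, -12/5, 6, 24/5, -6, 24/5]
R4 ← R4 + (1/5)·R1: [0, 4/5, -2, -8/5, 2, -8/5]
R3 ← R3 + (3/2)·R2: [0, 0, 0, 0, 0, 0]
R4 ← R4 − (1/2)·R2: [0, 0, 0, 0, 0, 0]
Echelon form has 2 nonzero rows, so rank(C) = 2.
Each nonzero row contributes one pivot column: 2 pivot columns.

2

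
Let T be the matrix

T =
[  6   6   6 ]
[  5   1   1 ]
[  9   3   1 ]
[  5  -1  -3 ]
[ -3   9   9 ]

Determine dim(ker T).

Row reduce to echelon form.
R2 ← R2 − (5/6)·R1: [0, -4, -4]
R3 ← R3 − (3/2)·R1: [0, -6, -8]
R4 ← R4 − (5/6)·R1: [0, -6, -8]
R5 ← R5 + (1/2)·R1: [0, 12, 12]
R3 ← R3 − (3/2)·R2: [0, 0, -2]
R4 ← R4 − (3/2)·R2: [0, 0, -2]
R5 ← R5 + (3)·R2: [0, 0, 0]
R4 ← R4 − R3: [0, 0, 0]
3 nonzero rows, so rank(T) = 3.
T has 3 columns; by rank–nullity, nullity = 3 − 3 = 0.

0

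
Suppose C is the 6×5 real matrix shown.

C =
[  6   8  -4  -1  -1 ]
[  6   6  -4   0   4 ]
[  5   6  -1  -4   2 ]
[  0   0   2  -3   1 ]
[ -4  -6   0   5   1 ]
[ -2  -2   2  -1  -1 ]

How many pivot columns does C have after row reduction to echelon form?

3

Row reduce to echelon form.
R2 ← R2 − R1: [0, -2, 0, 1, 5]
R3 ← R3 − (5/6)·R1: [0, -2/3, 7/3, -19/6, 17/6]
R5 ← R5 + (2/3)·R1: [0, -2/3, -8/3, 13/3, 1/3]
R6 ← R6 + (1/3)·R1: [0, 2/3, 2/3, -4/3, -4/3]
R3 ← R3 − (1/3)·R2: [0, 0, 7/3, -7/2, 7/6]
R5 ← R5 − (1/3)·R2: [0, 0, -8/3, 4, -4/3]
R6 ← R6 + (1/3)·R2: [0, 0, 2/3, -1, 1/3]
R4 ← R4 − (6/7)·R3: [0, 0, 0, 0, 0]
R5 ← R5 + (8/7)·R3: [0, 0, 0, 0, 0]
R6 ← R6 − (2/7)·R3: [0, 0, 0, 0, 0]
Echelon form has 3 nonzero rows, so rank(C) = 3.
Each nonzero row contributes one pivot column: 3 pivot columns.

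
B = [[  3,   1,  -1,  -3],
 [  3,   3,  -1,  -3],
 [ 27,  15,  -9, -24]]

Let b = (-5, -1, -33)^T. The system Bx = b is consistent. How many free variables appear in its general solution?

1

Row reduce the augmented matrix [B | b].
R2 ← R2 − R1: [0, 2, 0, 0, 4]
R3 ← R3 − (9)·R1: [0, 6, 0, 3, 12]
R3 ← R3 − (3)·R2: [0, 0, 0, 3, 0]
The echelon form has 3 nonzero rows, and every pivot lies in the first 4 columns, so rank(B) = rank([B|b]) = 3.
The system is consistent.
Free variables = (unknowns) − (rank) = 4 − 3 = 1.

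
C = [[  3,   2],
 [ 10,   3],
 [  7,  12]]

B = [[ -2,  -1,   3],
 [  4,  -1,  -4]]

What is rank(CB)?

2

First compute CB:
[[  2,  -5,   1],
 [ -8, -13,  18],
 [ 34, -19, -27]]
Now row reduce the product.
R2 ← R2 + (4)·R1: [0, -33, 22]
R3 ← R3 − (17)·R1: [0, 66, -44]
R3 ← R3 + (2)·R2: [0, 0, 0]
2 nonzero rows, so rank(CB) = 2.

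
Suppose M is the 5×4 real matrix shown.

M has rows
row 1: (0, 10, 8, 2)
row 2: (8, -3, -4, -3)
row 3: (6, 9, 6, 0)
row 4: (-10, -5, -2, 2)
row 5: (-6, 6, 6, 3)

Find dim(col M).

2

Row reduce to echelon form.
Swap R1 ↔ R2
R3 ← R3 − (3/4)·R1: [0, 45/4, 9, 9/4]
R4 ← R4 + (5/4)·R1: [0, -35/4, -7, -7/4]
R5 ← R5 + (3/4)·R1: [0, 15/4, 3, 3/4]
R3 ← R3 − (9/8)·R2: [0, 0, 0, 0]
R4 ← R4 + (7/8)·R2: [0, 0, 0, 0]
R5 ← R5 − (3/8)·R2: [0, 0, 0, 0]
Echelon form has 2 nonzero rows, so rank(M) = 2.
The column space has dimension equal to the rank: 2.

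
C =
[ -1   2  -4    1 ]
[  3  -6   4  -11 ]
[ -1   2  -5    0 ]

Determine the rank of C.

2

Row reduce to echelon form.
R2 ← R2 + (3)·R1: [0, 0, -8, -8]
R3 ← R3 − R1: [0, 0, -1, -1]
R3 ← R3 − (1/8)·R2: [0, 0, 0, 0]
Echelon form has 2 nonzero rows, so rank(C) = 2.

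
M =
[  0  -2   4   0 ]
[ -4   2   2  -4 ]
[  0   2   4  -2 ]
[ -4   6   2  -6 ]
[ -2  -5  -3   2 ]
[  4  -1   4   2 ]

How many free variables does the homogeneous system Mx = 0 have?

1

Row reduce to echelon form.
Swap R1 ↔ R2
R4 ← R4 − R1: [0, 4, 0, -2]
R5 ← R5 − (1/2)·R1: [0, -6, -4, 4]
R6 ← R6 + R1: [0, 1, 6, -2]
R3 ← R3 + R2: [0, 0, 8, -2]
R4 ← R4 + (2)·R2: [0, 0, 8, -2]
R5 ← R5 − (3)·R2: [0, 0, -16, 4]
R6 ← R6 + (1/2)·R2: [0, 0, 8, -2]
R4 ← R4 − R3: [0, 0, 0, 0]
R5 ← R5 + (2)·R3: [0, 0, 0, 0]
R6 ← R6 − R3: [0, 0, 0, 0]
3 nonzero rows, so rank(M) = 3.
M has 4 columns; by rank–nullity, nullity = 4 − 3 = 1.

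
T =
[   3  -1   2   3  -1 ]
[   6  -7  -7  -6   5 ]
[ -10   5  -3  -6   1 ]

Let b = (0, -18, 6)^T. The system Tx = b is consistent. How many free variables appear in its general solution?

Row reduce the augmented matrix [T | b].
R2 ← R2 − (2)·R1: [0, -5, -11, -12, 7, -18]
R3 ← R3 + (10/3)·R1: [0, 5/3, 11/3, 4, -7/3, 6]
R3 ← R3 + (1/3)·R2: [0, 0, 0, 0, 0, 0]
The echelon form has 2 nonzero rows, and every pivot lies in the first 5 columns, so rank(T) = rank([T|b]) = 2.
The system is consistent.
Free variables = (unknowns) − (rank) = 5 − 2 = 3.

3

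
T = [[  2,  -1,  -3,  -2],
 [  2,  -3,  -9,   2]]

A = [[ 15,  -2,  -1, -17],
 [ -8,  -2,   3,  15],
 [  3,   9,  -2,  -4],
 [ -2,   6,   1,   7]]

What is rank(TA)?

2

First compute TA:
[[ 33, -41,  -1, -51],
 [ 23, -67,   9, -29]]
Now row reduce the product.
R2 ← R2 − (23/33)·R1: [0, -1268/33, 320/33, 72/11]
2 nonzero rows, so rank(TA) = 2.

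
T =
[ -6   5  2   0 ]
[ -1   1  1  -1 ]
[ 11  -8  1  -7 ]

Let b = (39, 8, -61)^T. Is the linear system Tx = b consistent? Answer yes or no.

Row reduce the augmented matrix [T | b].
R2 ← R2 − (1/6)·R1: [0, 1/6, 2/3, -1, 3/2]
R3 ← R3 + (11/6)·R1: [0, 7/6, 14/3, -7, 21/2]
R3 ← R3 − (7)·R2: [0, 0, 0, 0, 0]
The echelon form has 2 nonzero rows, and every pivot lies in the first 4 columns, so rank(T) = rank([T|b]) = 2.
The system is consistent.

yes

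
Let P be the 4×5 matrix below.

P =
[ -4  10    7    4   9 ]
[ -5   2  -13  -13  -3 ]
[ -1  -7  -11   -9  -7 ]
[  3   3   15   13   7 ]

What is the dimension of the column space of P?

4

Row reduce to echelon form.
R2 ← R2 − (5/4)·R1: [0, -21/2, -87/4, -18, -57/4]
R3 ← R3 − (1/4)·R1: [0, -19/2, -51/4, -10, -37/4]
R4 ← R4 + (3/4)·R1: [0, 21/2, 81/4, 16, 55/4]
R3 ← R3 − (19/21)·R2: [0, 0, 97/14, 44/7, 51/14]
R4 ← R4 + R2: [0, 0, -3/2, -2, -1/2]
R4 ← R4 + (21/97)·R3: [0, 0, 0, -62/97, 28/97]
Echelon form has 4 nonzero rows, so rank(P) = 4.
The column space has dimension equal to the rank: 4.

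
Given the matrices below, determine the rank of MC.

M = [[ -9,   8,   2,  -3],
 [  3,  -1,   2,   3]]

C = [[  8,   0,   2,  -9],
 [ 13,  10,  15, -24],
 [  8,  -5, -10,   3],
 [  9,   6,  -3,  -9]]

First compute MC:
[[ 21,  52,  91, -78],
 [ 54,  -2, -38, -24]]
Now row reduce the product.
R2 ← R2 − (18/7)·R1: [0, -950/7, -272, 1236/7]
2 nonzero rows, so rank(MC) = 2.

2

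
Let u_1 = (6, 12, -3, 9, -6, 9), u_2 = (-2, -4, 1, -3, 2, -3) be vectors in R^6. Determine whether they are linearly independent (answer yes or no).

no

Form the matrix with these vectors as rows and row reduce.
R2 ← R2 + (1/3)·R1: [0, 0, 0, 0, 0, 0]
1 nonzero row, so the 2 vectors span a space of dimension 1.
Since 1 < 2, the vectors are linearly dependent.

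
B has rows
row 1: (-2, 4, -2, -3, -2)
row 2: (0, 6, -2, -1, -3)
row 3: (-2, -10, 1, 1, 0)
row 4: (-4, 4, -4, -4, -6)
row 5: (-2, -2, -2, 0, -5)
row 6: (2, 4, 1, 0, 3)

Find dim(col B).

Row reduce to echelon form.
R3 ← R3 − R1: [0, -14, 3, 4, 2]
R4 ← R4 − (2)·R1: [0, -4, 0, 2, -2]
R5 ← R5 − R1: [0, -6, 0, 3, -3]
R6 ← R6 + R1: [0, 8, -1, -3, 1]
R3 ← R3 + (7/3)·R2: [0, 0, -5/3, 5/3, -5]
R4 ← R4 + (2/3)·R2: [0, 0, -4/3, 4/3, -4]
R5 ← R5 + R2: [0, 0, -2, 2, -6]
R6 ← R6 − (4/3)·R2: [0, 0, 5/3, -5/3, 5]
R4 ← R4 − (4/5)·R3: [0, 0, 0, 0, 0]
R5 ← R5 − (6/5)·R3: [0, 0, 0, 0, 0]
R6 ← R6 + R3: [0, 0, 0, 0, 0]
Echelon form has 3 nonzero rows, so rank(B) = 3.
The column space has dimension equal to the rank: 3.

3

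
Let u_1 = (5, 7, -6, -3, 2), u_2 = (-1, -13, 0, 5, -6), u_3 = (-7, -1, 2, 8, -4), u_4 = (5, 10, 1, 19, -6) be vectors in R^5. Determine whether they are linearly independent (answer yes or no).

yes

Form the matrix with these vectors as rows and row reduce.
R2 ← R2 + (1/5)·R1: [0, -58/5, -6/5, 22/5, -28/5]
R3 ← R3 + (7/5)·R1: [0, 44/5, -32/5, 19/5, -6/5]
R4 ← R4 − R1: [0, 3, 7, 22, -8]
R3 ← R3 + (22/29)·R2: [0, 0, -212/29, 207/29, -158/29]
R4 ← R4 + (15/58)·R2: [0, 0, 194/29, 671/29, -274/29]
R4 ← R4 + (97/106)·R3: [0, 0, 0, 3145/106, -765/53]
4 nonzero rows, so the 4 vectors span a space of dimension 4.
Since 4 = 4, the vectors are linearly independent.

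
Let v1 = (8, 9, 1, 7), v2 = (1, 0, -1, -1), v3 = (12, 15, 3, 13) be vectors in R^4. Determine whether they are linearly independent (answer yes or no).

no

Form the matrix with these vectors as rows and row reduce.
R2 ← R2 − (1/8)·R1: [0, -9/8, -9/8, -15/8]
R3 ← R3 − (3/2)·R1: [0, 3/2, 3/2, 5/2]
R3 ← R3 + (4/3)·R2: [0, 0, 0, 0]
2 nonzero rows, so the 3 vectors span a space of dimension 2.
Since 2 < 3, the vectors are linearly dependent.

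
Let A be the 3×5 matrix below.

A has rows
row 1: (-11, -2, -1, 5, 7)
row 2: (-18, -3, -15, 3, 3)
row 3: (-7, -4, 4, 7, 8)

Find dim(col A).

3

Row reduce to echelon form.
R2 ← R2 − (18/11)·R1: [0, 3/11, -147/11, -57/11, -93/11]
R3 ← R3 − (7/11)·R1: [0, -30/11, 51/11, 42/11, 39/11]
R3 ← R3 + (10)·R2: [0, 0, -129, -48, -81]
Echelon form has 3 nonzero rows, so rank(A) = 3.
The column space has dimension equal to the rank: 3.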